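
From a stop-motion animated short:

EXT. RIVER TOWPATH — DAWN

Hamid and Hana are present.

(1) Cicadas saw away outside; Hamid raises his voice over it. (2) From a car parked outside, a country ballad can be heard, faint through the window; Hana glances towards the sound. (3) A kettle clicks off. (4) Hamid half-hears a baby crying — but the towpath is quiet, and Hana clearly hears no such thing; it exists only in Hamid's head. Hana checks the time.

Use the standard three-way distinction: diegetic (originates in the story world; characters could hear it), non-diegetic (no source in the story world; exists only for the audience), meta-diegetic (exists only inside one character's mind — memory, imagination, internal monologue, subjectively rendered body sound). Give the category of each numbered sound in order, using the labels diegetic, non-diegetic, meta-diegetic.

(1) is diegetic: it's the actual ambient sound of the location.
(2) is diegetic: it's coming from a car parked outside — a location within the story world — and Hana reacts.
(3) an in-world source (a kettle); characters could hear it → diegetic.
(4) is meta-diegetic: subjective to Hamid: the towpath is silent and Hana hears nothing.

diegetic, diegetic, diegetic, meta-diegetic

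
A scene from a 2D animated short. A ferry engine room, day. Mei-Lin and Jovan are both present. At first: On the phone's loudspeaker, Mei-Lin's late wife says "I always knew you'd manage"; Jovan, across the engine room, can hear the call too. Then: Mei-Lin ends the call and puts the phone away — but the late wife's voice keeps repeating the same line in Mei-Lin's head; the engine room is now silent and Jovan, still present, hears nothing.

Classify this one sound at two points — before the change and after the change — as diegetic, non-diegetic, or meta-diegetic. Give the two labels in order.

diegetic, meta-diegetic

Before the change: the loudspeaker is an in-world source; both Mei-Lin and Jovan hear the call → diegetic.
After the change: with the phone off, the voice continues only as Mei-Lin's private mental replay — Jovan can't hear it → meta-diegetic.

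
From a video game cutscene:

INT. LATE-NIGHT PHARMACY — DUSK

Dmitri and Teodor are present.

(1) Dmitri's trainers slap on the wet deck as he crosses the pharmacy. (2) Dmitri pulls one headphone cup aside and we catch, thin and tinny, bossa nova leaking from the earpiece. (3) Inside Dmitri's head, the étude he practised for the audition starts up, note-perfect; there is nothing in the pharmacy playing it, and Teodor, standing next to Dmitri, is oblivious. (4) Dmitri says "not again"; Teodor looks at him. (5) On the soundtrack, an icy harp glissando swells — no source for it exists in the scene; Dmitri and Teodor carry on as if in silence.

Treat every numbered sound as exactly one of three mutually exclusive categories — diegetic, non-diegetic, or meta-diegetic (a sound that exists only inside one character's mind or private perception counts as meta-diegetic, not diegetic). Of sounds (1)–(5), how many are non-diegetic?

1

(1) a character's body making contact with the set — an in-world sound → diegetic.
(2) is diegetic: the earpiece is a real device on Dmitri's head — source music.
(3) is meta-diegetic: remembered music, private to Dmitri — Teodor is oblivious because it isn't in the room.
(4) Dmitri is a character speaking aloud in the scene → diegetic.
Sound (5): nothing in the pharmacy produces it and the characters don't hear it — pure soundtrack, so non-diegetic.
Non-diegetic: (5) — that's 1.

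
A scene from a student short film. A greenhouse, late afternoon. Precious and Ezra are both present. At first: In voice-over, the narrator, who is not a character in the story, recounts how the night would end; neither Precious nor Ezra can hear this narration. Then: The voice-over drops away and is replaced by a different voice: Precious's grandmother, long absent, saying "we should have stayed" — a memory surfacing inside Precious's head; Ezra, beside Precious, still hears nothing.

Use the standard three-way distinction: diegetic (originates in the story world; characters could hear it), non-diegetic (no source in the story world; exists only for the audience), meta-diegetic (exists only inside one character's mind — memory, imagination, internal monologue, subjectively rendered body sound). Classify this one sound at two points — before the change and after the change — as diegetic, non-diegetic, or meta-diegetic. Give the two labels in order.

Before the change: the external narrator addresses only the audience — outside the story world → non-diegetic.
After the change: the replacement voice is a memory inside Precious's mind specifically → meta-diegetic.

non-diegetic, meta-diegetic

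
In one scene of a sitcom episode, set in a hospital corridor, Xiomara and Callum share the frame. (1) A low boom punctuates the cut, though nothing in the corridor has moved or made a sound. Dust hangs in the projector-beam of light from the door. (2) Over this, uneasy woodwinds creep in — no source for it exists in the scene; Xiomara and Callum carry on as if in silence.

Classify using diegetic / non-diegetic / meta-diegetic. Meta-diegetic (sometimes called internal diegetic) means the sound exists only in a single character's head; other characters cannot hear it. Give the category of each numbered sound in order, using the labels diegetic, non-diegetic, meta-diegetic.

(1) is non-diegetic: an editorial stinger — it belongs to the cut, not the story world.
(2) is non-diegetic: nothing in the corridor produces it and the characters don't hear it — pure soundtrack.

non-diegetic, non-diegetic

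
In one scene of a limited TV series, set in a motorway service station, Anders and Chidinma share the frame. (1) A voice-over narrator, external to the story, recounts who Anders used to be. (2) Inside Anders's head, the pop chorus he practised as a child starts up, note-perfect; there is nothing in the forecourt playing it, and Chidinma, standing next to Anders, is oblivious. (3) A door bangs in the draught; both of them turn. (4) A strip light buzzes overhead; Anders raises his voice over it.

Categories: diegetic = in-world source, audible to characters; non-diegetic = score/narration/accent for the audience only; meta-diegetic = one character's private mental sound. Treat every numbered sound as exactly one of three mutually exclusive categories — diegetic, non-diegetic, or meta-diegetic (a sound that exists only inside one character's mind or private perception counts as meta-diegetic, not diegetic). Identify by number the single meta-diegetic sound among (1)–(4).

Sound (1): commentary laid over the scene from outside the fiction, so non-diegetic.
(2) it lives in Anders's subjectivity, not in the forecourt → meta-diegetic.
(3) an in-world source (a door); characters could hear it → diegetic.
(4) is diegetic: ambient/room sound belonging to the story's physical space.
Only (2) is meta-diegetic.

2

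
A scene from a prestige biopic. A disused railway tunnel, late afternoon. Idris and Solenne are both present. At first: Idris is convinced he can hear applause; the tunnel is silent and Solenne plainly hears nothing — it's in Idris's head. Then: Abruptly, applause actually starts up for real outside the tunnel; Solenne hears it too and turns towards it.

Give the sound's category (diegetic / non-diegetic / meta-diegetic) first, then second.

meta-diegetic, diegetic

First: only Idris 'hears' it — imagined, in his mind → meta-diegetic.
Second: now there's a real external source and Solenne hears it too — in the story world → diegetic.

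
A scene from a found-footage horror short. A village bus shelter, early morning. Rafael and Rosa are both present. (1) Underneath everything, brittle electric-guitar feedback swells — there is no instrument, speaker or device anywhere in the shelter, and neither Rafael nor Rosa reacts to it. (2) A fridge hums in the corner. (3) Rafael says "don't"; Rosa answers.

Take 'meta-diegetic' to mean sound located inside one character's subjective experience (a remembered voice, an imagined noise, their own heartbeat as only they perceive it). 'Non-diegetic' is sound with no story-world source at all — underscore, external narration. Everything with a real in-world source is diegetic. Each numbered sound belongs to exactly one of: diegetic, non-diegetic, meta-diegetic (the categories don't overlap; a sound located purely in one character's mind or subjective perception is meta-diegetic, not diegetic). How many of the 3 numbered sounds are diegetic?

(1) score with no on-screen or off-screen source; it exists for the audience alone → non-diegetic.
Sound (2): ambient/room sound belonging to the story's physical space, so diegetic.
(3) on-screen dialogue — Rafael speaks and Rosa is there to hear → diegetic.
So 2 of the 3 are diegetic: (2), (3).

2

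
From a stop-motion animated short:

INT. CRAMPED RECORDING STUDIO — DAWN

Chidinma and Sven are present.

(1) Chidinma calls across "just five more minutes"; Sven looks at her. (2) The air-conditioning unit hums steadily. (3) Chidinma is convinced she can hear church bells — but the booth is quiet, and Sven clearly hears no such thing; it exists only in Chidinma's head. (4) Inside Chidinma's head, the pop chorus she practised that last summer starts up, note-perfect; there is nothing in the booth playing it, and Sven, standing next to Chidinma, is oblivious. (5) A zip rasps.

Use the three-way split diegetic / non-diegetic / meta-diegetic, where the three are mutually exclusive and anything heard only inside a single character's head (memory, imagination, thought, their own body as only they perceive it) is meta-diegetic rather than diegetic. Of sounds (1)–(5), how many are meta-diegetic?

2

(1) is diegetic: on-screen dialogue — Chidinma speaks and Sven is there to hear.
(2) is diegetic: the air-conditioning unit is part of the location's real environment.
(3) Chidinma alone 'hears' it — an imagined sound, not present in the space → meta-diegetic.
(4) the music is a memory playing inside Chidinma's mind alone; no real-world source, Sven can't hear it → meta-diegetic.
(5) is diegetic: the sound comes from a zip physically present in the location.
Meta-diegetic: (3), (4) — that's 2.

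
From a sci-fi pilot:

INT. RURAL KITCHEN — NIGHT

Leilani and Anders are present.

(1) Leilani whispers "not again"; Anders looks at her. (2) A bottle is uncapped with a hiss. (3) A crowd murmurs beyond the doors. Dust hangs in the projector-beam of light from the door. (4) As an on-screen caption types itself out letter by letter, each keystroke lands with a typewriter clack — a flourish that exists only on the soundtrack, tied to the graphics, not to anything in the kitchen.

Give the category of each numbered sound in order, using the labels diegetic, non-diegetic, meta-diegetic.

diegetic, diegetic, diegetic, non-diegetic

Sound (1): spoken by a character present in the story world, so diegetic.
Sound (2): the sound comes from a bottle physically present in the location, so diegetic.
(3) it's the actual ambient sound of the location → diegetic.
(4) is non-diegetic: the caption isn't part of the story world, so neither is the sound tied to it.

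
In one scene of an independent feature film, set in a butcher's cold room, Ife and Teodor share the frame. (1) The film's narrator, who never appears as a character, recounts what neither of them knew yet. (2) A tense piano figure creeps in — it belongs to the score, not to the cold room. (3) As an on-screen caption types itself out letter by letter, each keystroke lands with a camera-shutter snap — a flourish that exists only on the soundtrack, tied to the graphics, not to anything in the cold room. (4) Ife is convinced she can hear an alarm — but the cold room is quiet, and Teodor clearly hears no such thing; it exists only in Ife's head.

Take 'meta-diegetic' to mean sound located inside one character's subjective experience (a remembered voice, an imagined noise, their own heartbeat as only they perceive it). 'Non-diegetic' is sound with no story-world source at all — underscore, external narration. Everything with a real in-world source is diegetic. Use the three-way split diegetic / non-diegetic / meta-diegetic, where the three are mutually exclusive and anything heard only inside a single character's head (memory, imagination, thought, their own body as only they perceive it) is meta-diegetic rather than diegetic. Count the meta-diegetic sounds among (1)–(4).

1

Sound (1): the narrator exists outside the story world, addressing only the audience, so non-diegetic.
Sound (2): score with no on-screen or off-screen source; it exists for the audience alone, so non-diegetic.
(3) is non-diegetic: the caption isn't part of the story world, so neither is the sound tied to it.
(4) subjective to Ife: the cold room is silent and Teodor hears nothing → meta-diegetic.
So 1 of the 4 is meta-diegetic: (4).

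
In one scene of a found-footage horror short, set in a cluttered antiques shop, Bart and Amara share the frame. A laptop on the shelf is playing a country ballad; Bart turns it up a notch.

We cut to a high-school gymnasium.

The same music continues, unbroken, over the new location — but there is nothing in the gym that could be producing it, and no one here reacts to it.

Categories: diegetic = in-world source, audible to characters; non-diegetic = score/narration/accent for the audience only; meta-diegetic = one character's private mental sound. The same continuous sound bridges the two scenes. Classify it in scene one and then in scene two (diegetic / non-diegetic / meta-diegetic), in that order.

diegetic, non-diegetic

Scene one: a laptop is an on-screen source and Bart reacts to it → diegetic.
Scene two: there is no source in the gym and no one hears it — it's now underscore → non-diegetic.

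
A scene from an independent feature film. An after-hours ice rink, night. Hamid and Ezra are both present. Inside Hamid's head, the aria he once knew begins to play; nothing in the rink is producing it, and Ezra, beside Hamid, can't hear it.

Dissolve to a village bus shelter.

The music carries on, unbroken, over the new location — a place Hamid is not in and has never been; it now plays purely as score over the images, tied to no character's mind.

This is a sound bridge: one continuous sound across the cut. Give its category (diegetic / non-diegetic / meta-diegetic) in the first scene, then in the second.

meta-diegetic, non-diegetic

Scene one: the music exists only inside Hamid's mind; Ezra can't hear it → meta-diegetic.
Scene two: it's detached from Hamid entirely and plays over unrelated images with no in-world source — conventional underscore → non-diegetic.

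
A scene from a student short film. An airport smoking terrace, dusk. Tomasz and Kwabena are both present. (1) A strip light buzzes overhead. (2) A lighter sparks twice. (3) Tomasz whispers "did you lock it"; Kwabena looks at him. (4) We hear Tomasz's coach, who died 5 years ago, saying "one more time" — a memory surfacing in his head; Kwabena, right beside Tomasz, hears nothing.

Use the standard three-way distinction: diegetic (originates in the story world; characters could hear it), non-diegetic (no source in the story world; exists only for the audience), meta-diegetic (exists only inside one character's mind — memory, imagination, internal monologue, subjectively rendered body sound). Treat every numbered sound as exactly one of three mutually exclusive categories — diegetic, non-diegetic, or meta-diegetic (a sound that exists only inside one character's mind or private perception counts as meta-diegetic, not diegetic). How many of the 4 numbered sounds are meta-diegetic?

(1) it's the actual ambient sound of the location → diegetic.
(2) is diegetic: the sound comes from a lighter physically present in the location.
(3) is diegetic: Tomasz is a character speaking aloud in the scene.
(4) is meta-diegetic: it's Tomasz's recollection rendered as sound; the other character can't hear it.
So 1 of the 4 is meta-diegetic: (4).

1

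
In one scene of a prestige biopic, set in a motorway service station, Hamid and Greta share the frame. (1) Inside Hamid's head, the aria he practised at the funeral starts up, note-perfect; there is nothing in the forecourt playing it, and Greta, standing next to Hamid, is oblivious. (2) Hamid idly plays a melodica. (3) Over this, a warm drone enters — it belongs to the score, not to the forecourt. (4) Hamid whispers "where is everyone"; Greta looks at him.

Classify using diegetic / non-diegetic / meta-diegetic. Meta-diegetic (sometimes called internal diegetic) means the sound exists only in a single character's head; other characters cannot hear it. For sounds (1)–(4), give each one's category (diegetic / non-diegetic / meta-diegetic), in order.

meta-diegetic, diegetic, non-diegetic, diegetic

(1) is meta-diegetic: the music is a memory playing inside Hamid's mind alone; no real-world source, Greta can't hear it.
(2) is diegetic: Hamid is producing the music live, in the story world.
(3) is non-diegetic: nothing in the forecourt produces it and the characters don't hear it — pure soundtrack.
(4) Hamid is a character speaking aloud in the scene → diegetic.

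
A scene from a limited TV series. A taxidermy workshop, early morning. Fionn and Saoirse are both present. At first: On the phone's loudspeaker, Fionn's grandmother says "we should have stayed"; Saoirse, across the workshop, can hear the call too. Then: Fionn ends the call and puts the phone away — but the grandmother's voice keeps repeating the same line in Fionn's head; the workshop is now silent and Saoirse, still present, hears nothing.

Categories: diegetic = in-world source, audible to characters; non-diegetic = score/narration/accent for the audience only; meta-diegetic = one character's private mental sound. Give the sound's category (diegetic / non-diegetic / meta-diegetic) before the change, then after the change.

diegetic, meta-diegetic

Before the change: the loudspeaker is an in-world source; both Fionn and Saoirse hear the call → diegetic.
After the change: with the phone off, the voice continues only as Fionn's private mental replay — Saoirse can't hear it → meta-diegetic.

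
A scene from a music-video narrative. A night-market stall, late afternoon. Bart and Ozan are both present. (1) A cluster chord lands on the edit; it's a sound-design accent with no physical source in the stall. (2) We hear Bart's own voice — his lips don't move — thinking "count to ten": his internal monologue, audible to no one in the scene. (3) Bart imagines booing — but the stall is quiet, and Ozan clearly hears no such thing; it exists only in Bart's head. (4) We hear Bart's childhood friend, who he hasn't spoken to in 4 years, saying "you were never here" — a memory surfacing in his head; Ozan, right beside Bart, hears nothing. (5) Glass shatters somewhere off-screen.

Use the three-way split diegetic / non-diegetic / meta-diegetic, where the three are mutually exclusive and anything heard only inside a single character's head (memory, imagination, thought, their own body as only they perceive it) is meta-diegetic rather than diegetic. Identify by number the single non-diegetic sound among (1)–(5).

(1) nothing in the scene produces it; it's an accent added for the audience → non-diegetic.
Sound (2): it's Bart's unspoken thought, heard only by the audience via his subjectivity, so meta-diegetic.
Sound (3): subjective to Bart: the stall is silent and Ozan hears nothing, so meta-diegetic.
(4) it's Bart's recollection rendered as sound; the other character can't hear it → meta-diegetic.
(5) glass is a real object/event in the scene's world → diegetic.
Only (1) is non-diegetic.

1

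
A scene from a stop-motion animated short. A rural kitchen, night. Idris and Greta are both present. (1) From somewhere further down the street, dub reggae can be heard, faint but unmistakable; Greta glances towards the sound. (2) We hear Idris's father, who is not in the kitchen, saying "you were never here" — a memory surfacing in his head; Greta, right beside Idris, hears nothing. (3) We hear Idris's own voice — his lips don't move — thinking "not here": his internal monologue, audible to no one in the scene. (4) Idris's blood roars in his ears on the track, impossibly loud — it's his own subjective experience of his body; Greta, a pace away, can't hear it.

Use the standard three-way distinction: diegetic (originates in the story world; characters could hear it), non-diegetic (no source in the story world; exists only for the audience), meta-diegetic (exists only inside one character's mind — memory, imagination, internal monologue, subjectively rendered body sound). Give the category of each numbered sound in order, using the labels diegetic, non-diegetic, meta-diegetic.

diegetic, meta-diegetic, meta-diegetic, meta-diegetic

(1) off-screen diegetic: the source is out of frame but still in the story's space → diegetic.
(2) is meta-diegetic: a remembered line, private to Idris — not present in the room, not audible to Greta.
Sound (3): internal monologue — inside Idris's mind, not spoken into the scene, so meta-diegetic.
(4) a subjective body sound — Idris's private perception, inaudible to Greta → meta-diegetic.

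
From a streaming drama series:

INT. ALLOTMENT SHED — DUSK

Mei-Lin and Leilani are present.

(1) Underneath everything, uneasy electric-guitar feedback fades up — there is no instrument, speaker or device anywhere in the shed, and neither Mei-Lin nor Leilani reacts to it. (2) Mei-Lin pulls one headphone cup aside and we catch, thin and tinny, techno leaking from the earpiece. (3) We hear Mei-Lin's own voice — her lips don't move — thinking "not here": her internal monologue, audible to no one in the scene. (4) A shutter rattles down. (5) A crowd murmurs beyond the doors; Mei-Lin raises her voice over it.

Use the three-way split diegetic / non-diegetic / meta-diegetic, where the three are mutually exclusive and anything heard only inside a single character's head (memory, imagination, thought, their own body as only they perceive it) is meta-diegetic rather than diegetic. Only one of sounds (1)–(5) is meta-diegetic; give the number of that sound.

3

(1) score with no on-screen or off-screen source; it exists for the audience alone → non-diegetic.
(2) is diegetic: the earpiece is a real device on Mei-Lin's head — source music.
Sound (3): it's Mei-Lin's unspoken thought, heard only by the audience via her subjectivity, so meta-diegetic.
Sound (4): the sound comes from a shutter physically present in the location, so diegetic.
Sound (5): a crowd is part of the location's real environment, so diegetic.
Only (3) is meta-diegetic.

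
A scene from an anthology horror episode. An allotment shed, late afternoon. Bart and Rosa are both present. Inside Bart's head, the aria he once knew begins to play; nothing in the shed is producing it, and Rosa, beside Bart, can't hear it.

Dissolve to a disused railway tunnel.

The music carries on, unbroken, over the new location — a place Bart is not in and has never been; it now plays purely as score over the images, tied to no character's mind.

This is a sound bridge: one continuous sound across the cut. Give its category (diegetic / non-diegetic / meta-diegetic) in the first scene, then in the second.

meta-diegetic, non-diegetic

Scene one: the music exists only inside Bart's mind; Rosa can't hear it → meta-diegetic.
Scene two: it's detached from Bart entirely and plays over unrelated images with no in-world source — conventional underscore → non-diegetic.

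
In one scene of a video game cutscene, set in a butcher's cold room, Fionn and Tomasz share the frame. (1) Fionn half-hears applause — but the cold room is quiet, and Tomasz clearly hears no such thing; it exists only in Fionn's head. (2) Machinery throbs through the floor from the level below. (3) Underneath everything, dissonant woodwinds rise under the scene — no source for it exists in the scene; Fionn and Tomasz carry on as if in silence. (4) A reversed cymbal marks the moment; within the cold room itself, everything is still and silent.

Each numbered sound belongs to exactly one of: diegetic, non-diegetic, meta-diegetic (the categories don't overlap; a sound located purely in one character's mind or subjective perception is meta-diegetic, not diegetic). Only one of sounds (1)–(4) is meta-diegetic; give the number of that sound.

Sound (1): the sound is imagined by Fionn; nothing in the story world is producing it and Tomasz can't hear it, so meta-diegetic.
Sound (2): machinery is part of the location's real environment, so diegetic.
(3) is non-diegetic: score with no on-screen or off-screen source; it exists for the audience alone.
(4) is non-diegetic: it's a sound-design accent with no in-world source; no one in the scene can hear it.
Only (1) is meta-diegetic.

1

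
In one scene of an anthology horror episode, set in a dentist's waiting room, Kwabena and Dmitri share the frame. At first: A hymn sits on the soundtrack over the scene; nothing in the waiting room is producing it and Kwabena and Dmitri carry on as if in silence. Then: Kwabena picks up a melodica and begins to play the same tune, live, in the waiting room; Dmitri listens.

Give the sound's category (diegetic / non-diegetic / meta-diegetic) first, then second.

non-diegetic, diegetic

First: no in-world source exists and no character can hear it — underscore → non-diegetic.
Second: a melodica is now a real source in the story world and the characters hear it → diegetic.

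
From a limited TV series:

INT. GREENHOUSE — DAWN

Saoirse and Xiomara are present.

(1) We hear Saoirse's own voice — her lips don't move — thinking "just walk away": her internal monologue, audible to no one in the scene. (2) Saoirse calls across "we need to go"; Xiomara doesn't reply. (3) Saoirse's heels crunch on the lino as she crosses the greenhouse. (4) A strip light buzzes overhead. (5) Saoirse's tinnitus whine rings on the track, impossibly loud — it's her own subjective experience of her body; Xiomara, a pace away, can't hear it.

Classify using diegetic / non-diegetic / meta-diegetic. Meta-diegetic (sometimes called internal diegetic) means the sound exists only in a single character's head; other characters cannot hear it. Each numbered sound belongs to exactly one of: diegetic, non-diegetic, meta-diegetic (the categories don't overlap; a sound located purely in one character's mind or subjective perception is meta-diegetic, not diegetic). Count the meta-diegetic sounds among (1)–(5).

2

Sound (1): internal monologue — inside Saoirse's mind, not spoken into the scene, so meta-diegetic.
(2) Saoirse is a character speaking aloud in the scene → diegetic.
Sound (3): it's the physical sound of Saoirse moving in the space, so diegetic.
(4) is diegetic: ambient/room sound belonging to the story's physical space.
(5) point-of-audition from inside Saoirse's body; not a sound in the room → meta-diegetic.
Meta-diegetic: (1), (5) — that's 2.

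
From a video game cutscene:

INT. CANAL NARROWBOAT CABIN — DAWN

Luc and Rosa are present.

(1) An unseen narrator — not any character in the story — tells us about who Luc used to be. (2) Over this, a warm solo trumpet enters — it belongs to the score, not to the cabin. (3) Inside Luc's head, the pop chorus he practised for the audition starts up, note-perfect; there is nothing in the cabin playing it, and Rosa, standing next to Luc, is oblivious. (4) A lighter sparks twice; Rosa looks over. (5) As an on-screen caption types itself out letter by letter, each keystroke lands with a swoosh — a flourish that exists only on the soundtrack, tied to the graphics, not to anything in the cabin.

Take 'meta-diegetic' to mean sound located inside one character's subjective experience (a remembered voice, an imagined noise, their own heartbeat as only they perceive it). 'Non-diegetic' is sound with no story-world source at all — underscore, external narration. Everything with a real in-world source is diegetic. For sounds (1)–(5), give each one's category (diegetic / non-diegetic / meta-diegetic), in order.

non-diegetic, non-diegetic, meta-diegetic, diegetic, non-diegetic

(1) is non-diegetic: commentary laid over the scene from outside the fiction.
(2) is non-diegetic: it has no source in the story world and no character can hear it — it's underscore.
Sound (3): remembered music, private to Luc — Rosa is oblivious because it isn't in the room, so meta-diegetic.
(4) an in-world source (a lighter); characters could hear it → diegetic.
(5) is non-diegetic: it accompanies on-screen graphics, not anything inside the story world.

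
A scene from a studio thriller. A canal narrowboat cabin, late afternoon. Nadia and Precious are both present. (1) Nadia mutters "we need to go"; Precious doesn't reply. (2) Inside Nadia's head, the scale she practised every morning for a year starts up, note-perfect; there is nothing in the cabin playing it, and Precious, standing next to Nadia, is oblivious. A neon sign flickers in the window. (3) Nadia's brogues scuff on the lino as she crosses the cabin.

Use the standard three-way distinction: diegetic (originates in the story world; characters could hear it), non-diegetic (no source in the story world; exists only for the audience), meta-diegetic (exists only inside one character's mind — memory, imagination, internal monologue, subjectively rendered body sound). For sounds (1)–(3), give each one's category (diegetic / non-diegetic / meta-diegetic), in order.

diegetic, meta-diegetic, diegetic

(1) Nadia is a character speaking aloud in the scene → diegetic.
(2) is meta-diegetic: the music is a memory playing inside Nadia's mind alone; no real-world source, Precious can't hear it.
Sound (3): Nadia's footsteps are produced in the story world, so diegetic.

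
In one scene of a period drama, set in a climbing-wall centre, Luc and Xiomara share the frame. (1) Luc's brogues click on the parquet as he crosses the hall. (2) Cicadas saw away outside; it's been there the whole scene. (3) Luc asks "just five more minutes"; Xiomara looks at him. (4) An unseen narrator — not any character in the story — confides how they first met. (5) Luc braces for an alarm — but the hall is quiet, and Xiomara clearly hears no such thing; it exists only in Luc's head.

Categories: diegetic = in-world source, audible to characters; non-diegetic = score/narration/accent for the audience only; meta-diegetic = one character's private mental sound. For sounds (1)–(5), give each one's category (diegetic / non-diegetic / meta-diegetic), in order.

diegetic, diegetic, diegetic, non-diegetic, meta-diegetic

Sound (1): Luc's footsteps are produced in the story world, so diegetic.
(2) is diegetic: ambient/room sound belonging to the story's physical space.
Sound (3): Luc is a character speaking aloud in the scene, so diegetic.
(4) commentary laid over the scene from outside the fiction → non-diegetic.
(5) is meta-diegetic: subjective to Luc: the hall is silent and Xiomara hears nothing.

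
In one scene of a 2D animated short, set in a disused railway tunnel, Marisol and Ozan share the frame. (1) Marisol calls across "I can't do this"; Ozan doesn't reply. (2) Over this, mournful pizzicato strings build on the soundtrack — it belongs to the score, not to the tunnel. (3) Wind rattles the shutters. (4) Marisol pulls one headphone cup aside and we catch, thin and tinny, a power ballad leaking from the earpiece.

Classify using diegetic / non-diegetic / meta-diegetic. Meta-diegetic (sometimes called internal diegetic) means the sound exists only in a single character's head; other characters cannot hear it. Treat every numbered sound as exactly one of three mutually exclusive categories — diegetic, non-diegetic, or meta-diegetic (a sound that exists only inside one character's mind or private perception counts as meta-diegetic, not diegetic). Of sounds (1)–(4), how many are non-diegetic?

(1) on-screen dialogue — Marisol speaks and Ozan is there to hear → diegetic.
Sound (2): nothing in the tunnel produces it and the characters don't hear it — pure soundtrack, so non-diegetic.
Sound (3): wind is part of the location's real environment, so diegetic.
(4) is diegetic: the headphones are an on-screen source.
Non-diegetic: (2) — that's 1.

1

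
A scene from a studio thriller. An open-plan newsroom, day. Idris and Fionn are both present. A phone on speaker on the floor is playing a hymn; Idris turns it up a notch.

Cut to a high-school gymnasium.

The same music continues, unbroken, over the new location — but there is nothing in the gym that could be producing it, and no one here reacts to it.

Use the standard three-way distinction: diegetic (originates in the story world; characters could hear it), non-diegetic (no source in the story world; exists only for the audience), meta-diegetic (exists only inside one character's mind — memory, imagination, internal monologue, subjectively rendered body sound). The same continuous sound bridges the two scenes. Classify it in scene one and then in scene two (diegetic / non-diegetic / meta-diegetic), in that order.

diegetic, non-diegetic

Scene one: a phone on speaker is an on-screen source and Idris reacts to it → diegetic.
Scene two: there is no source in the gym and no one hears it — it's now underscore → non-diegetic.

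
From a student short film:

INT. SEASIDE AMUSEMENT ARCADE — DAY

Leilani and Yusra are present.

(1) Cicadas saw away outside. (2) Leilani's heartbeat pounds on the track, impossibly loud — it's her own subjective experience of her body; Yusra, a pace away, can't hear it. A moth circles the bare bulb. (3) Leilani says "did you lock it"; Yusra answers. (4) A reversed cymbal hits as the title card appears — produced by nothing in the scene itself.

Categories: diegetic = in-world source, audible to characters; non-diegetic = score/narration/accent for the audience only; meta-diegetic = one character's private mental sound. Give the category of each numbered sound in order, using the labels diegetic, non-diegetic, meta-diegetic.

diegetic, meta-diegetic, diegetic, non-diegetic

(1) it's the actual ambient sound of the location → diegetic.
(2) is meta-diegetic: a subjective body sound — Leilani's private perception, inaudible to Yusra.
(3) is diegetic: Leilani is a character speaking aloud in the scene.
(4) is non-diegetic: it's a sound-design accent with no in-world source; no one in the scene can hear it.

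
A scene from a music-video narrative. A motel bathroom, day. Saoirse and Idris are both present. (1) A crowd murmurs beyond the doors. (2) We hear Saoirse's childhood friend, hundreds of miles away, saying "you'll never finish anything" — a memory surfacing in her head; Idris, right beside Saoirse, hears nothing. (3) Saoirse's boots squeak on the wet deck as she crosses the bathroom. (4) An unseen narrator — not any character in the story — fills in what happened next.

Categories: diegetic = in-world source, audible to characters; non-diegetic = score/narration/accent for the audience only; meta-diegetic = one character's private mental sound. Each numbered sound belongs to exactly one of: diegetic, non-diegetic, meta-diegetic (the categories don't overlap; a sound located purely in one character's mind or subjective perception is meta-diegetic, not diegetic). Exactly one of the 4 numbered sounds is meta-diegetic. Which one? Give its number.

(1) a crowd is part of the location's real environment → diegetic.
Sound (2): the voice is a memory playing only inside Saoirse's mind; Idris can't hear it, so meta-diegetic.
Sound (3): a character's body making contact with the set — an in-world sound, so diegetic.
Sound (4): the narrator exists outside the story world, addressing only the audience, so non-diegetic.
Only (2) is meta-diegetic.

2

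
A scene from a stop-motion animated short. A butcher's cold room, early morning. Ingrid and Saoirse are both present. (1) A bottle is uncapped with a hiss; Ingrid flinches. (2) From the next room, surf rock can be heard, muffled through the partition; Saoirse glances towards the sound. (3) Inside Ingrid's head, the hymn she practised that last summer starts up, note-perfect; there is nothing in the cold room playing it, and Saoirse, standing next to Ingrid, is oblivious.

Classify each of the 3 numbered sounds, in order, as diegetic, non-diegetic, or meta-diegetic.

diegetic, diegetic, meta-diegetic

(1) is diegetic: the sound comes from a bottle physically present in the location.
Sound (2): the music has an off-screen but real-world source and a character hears it, so diegetic.
(3) the music is a memory playing inside Ingrid's mind alone; no real-world source, Saoirse can't hear it → meta-diegetic.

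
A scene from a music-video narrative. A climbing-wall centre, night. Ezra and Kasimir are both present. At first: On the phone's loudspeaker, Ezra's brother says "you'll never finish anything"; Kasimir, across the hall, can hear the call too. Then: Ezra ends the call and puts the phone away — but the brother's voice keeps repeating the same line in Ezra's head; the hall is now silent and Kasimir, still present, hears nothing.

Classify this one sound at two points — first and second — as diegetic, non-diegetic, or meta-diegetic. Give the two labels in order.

diegetic, meta-diegetic

First: the loudspeaker is an in-world source; both Ezra and Kasimir hear the call → diegetic.
Second: with the phone off, the voice continues only as Ezra's private mental replay — Kasimir can't hear it → meta-diegetic.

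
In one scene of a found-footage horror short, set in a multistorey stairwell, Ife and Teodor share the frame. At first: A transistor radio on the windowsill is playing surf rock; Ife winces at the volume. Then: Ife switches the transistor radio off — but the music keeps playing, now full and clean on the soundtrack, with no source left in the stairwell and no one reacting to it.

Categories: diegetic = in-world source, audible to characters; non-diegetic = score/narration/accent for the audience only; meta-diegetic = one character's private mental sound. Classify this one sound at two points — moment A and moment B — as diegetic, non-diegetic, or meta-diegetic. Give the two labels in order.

diegetic, non-diegetic

Moment A: a transistor radio is a real in-scene source and Ife reacts to it → diegetic.
Moment B: there is no longer any in-world source and no one can hear it — it has become underscore → non-diegetic.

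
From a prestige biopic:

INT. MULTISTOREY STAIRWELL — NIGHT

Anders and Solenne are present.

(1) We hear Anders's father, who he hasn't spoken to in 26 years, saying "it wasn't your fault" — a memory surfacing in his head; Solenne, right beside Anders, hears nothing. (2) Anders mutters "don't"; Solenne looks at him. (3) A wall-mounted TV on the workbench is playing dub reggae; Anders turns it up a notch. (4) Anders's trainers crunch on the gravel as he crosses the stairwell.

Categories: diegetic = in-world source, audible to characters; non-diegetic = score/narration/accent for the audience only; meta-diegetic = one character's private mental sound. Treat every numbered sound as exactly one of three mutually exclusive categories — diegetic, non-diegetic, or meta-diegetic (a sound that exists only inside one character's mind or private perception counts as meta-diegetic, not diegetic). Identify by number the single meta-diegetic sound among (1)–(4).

1

(1) is meta-diegetic: it's Anders's recollection rendered as sound; the other character can't hear it.
(2) is diegetic: spoken by a character present in the story world.
(3) is diegetic: source music from a wall-mounted TV, which exists in the story world.
(4) is diegetic: a character's body making contact with the set — an in-world sound.
Only (1) is meta-diegetic.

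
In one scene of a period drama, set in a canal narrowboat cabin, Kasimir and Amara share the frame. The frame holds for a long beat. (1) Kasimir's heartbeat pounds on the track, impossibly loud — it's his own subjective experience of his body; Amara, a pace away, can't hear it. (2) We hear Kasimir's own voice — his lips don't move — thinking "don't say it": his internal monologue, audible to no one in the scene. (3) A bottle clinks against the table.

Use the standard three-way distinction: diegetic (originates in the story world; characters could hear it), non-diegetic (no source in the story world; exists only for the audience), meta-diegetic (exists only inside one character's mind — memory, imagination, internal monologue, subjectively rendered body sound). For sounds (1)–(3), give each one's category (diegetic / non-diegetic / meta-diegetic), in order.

Sound (1): point-of-audition from inside Kasimir's body; not a sound in the room, so meta-diegetic.
(2) is meta-diegetic: it's Kasimir's unspoken thought, heard only by the audience via his subjectivity.
Sound (3): an in-world source (a bottle); characters could hear it, so diegetic.

meta-diegetic, meta-diegetic, diegetic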